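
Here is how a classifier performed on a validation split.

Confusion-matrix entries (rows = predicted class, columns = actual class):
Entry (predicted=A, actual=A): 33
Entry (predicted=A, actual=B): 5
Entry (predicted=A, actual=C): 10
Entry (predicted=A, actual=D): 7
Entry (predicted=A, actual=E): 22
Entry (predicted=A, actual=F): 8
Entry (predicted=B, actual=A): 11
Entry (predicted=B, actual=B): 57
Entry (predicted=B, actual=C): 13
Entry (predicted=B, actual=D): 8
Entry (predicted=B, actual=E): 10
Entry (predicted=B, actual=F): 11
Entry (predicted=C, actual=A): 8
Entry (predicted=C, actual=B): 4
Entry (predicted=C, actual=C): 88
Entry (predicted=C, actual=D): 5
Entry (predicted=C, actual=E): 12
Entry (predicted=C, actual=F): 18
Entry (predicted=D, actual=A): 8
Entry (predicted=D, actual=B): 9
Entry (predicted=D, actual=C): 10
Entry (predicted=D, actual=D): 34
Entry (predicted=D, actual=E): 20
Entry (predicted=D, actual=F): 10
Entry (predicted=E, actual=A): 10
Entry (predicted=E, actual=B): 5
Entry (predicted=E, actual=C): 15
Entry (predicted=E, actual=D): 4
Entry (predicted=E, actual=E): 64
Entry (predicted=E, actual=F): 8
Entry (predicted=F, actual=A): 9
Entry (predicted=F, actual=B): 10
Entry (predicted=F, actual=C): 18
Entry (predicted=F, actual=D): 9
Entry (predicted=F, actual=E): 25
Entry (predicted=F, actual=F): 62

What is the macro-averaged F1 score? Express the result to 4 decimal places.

Per-class F1 score (2·TP/(2·TP+FP+FN)):
  A: TP=33, FP=5+10+7+22+8=52, FN=11+8+8+10+9=46 → 66/164 = 0.40244
  B: TP=57, FP=11+13+8+10+11=53, FN=5+4+9+5+10=33 → 114/200 = 0.57000
  C: TP=88, FP=8+4+5+12+18=47, FN=10+13+10+15+18=66 → 176/289 = 0.60900
  D: TP=34, FP=8+9+10+20+10=57, FN=7+8+5+4+9=33 → 68/158 = 0.43038
  E: TP=64, FP=10+5+15+4+8=42, FN=22+10+12+20+25=89 → 128/259 = 0.49421
  F: TP=62, FP=9+10+18+9+25=71, FN=8+11+18+10+8=55 → 124/250 = 0.49600
Macro-F1 score = mean = (0.40244 + 0.57000 + 0.60900 + 0.43038 + 0.49421 + 0.49600) / 6 = 0.5003

0.5003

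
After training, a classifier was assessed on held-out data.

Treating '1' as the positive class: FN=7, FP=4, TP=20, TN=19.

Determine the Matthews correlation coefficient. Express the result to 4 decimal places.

MCC = (TP·TN − FP·FN) / √((TP+FP)(TP+FN)(TN+FP)(TN+FN))
Numerator = 20·19 − 4·7 = 352
Denominator = √(24·27·23·26) = √387504 = 622.4982
MCC = 352 / 622.4982 = 0.5655

0.5655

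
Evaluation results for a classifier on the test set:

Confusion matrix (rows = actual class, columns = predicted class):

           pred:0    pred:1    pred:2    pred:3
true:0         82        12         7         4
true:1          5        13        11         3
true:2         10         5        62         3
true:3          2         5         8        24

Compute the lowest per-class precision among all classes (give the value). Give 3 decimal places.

0.371

Per-class precision (TP/(TP+FP)):
  0: TP=82, FP=5+10+2=17 → 82/99 = 0.8283
  1: TP=13, FP=12+5+5=22 → 13/35 = 0.3714
  2: TP=62, FP=7+11+8=26 → 62/88 = 0.7045
  3: TP=24, FP=4+3+3=10 → 24/34 = 0.7059
Lowest is class '1' with precision = 0.371.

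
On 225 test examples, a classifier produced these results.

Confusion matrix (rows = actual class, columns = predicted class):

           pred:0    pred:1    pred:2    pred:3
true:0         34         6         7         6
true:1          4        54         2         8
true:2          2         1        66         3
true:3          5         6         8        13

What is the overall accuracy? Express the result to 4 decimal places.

Accuracy = trace / total = (34+54+66+13=167) / 225 = 167/225 = 0.7422

0.7422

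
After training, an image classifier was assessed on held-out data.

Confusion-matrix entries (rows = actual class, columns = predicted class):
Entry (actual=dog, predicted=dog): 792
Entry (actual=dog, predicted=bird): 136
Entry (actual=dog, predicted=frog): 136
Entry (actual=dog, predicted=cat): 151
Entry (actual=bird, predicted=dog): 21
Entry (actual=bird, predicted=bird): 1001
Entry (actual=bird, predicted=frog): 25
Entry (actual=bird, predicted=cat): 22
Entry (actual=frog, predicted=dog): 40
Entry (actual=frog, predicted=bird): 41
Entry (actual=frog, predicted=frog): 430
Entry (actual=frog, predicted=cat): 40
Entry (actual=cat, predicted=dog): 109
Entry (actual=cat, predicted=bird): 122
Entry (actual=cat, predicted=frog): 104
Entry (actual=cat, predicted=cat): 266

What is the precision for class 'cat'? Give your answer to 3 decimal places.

0.555

One-vs-rest for 'cat': TP = diagonal; FP = other classes predicted 'cat'; FN = 'cat' predicted as other.
precision = TP/(TP+FP).
cat: TP=266, FP=151+22+40=213 → 266/479 = 0.5553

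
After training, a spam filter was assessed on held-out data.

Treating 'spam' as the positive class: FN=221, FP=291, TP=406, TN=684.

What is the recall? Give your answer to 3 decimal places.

Recall = TP/(TP+FN) = 406/(406+221) = 406/627 = 0.648

0.648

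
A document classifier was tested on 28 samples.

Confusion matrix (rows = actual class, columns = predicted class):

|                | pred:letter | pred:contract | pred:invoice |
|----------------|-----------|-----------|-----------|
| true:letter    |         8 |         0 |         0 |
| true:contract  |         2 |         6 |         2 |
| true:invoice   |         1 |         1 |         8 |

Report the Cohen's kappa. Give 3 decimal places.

0.681

Observed agreement pₒ = trace/N = 22/28 = 0.7857
Expected agreement pₑ = Σ (rowᵢ·colᵢ)/N² = (8·11 + 10·7 + 10·10)/28² = 0.3291
κ = (pₒ − pₑ)/(1 − pₑ) = (0.7857 − 0.3291)/(1 − 0.3291) = 0.681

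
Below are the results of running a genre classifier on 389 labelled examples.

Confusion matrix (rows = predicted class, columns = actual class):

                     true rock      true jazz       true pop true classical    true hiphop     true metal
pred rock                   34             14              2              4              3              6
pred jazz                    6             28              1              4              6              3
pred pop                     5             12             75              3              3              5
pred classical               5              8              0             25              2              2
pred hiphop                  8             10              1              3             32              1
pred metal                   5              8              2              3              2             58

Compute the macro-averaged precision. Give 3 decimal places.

Per-class precision (TP/(TP+FP)):
  rock: TP=34, FP=14+2+4+3+6=29 → 34/63 = 0.5397
  jazz: TP=28, FP=6+1+4+6+3=20 → 28/48 = 0.5833
  pop: TP=75, FP=5+12+3+3+5=28 → 75/103 = 0.7282
  classical: TP=25, FP=5+8+0+2+2=17 → 25/42 = 0.5952
  hiphop: TP=32, FP=8+10+1+3+1=23 → 32/55 = 0.5818
  metal: TP=58, FP=5+8+2+3+2=20 → 58/78 = 0.7436
Macro-precision = mean = (0.5397 + 0.5833 + 0.7282 + 0.5952 + 0.5818 + 0.7436) / 6 = 0.629

0.629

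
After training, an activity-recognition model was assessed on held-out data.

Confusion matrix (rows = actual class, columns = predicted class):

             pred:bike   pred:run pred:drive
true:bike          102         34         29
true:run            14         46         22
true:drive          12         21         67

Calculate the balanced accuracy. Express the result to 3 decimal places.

Balanced accuracy = mean of per-class recall.
  bike: recall = 102/165 = 0.6182
  run: recall = 46/82 = 0.5610
  drive: recall = 67/100 = 0.6700
Mean = (0.6182 + 0.5610 + 0.6700) / 3 = 0.616

0.616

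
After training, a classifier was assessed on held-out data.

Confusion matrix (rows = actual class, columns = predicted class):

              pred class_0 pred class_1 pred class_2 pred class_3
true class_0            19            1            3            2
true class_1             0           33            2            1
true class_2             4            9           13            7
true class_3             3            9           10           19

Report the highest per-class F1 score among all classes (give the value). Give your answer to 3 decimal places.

0.750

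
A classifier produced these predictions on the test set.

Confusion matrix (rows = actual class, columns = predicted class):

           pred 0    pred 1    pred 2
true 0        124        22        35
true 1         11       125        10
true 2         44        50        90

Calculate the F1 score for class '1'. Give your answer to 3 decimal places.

0.729

F1 score = 2·TP/(2·TP+FP+FN).
1: TP=125, FP=22+50=72, FN=11+10=21 → 250/343 = 0.7289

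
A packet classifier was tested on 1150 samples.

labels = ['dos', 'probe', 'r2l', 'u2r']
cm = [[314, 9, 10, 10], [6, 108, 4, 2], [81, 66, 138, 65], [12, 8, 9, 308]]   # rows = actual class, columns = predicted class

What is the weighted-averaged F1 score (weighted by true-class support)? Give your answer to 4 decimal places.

0.7346

Per-class F1 score (2·TP/(2·TP+FP+FN)):
  dos: TP=314, FP=6+81+12=99, FN=9+10+10=29 → 628/756 = 0.83069
  probe: TP=108, FP=9+66+8=83, FN=6+4+2=12 → 216/311 = 0.69453
  r2l: TP=138, FP=10+4+9=23, FN=81+66+65=212 → 276/511 = 0.54012
  u2r: TP=308, FP=10+2+65=77, FN=12+8+9=29 → 616/722 = 0.85319
Weighted-F1 score = Σ (supportᵢ/N)·F1 scoreᵢ with N=1150: (343/1150)·0.83069 + (120/1150)·0.69453 + (350/1150)·0.54012 + (337/1150)·0.85319 = 0.7346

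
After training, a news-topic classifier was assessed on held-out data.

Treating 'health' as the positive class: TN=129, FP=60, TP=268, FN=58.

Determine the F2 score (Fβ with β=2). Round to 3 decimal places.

0.821

Fβ = (1+β²)·TP / ((1+β²)·TP + β²·FN + FP), with β²=4
= 5·268 / (5·268 + 4·58 + 60) = 0.821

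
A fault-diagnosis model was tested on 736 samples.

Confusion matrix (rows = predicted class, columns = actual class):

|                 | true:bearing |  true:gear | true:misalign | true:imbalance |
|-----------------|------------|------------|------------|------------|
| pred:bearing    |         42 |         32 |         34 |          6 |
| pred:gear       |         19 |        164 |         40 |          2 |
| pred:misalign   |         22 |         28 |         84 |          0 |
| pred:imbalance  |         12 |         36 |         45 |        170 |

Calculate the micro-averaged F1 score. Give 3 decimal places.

Micro-averaging pools counts across classes: ΣTP=460, ΣFP=276, ΣFN=276.
Micro-F1 score = 2·TP/(2·TP+FP+FN) on pooled counts = 0.625 (equals overall accuracy in single-label multiclass).

0.625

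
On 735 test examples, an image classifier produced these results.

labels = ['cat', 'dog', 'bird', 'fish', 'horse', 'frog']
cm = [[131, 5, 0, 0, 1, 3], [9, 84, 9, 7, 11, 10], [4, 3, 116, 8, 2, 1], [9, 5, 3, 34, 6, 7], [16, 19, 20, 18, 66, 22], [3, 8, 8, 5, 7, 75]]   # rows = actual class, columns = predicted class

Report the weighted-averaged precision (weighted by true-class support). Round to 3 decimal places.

Per-class precision (TP/(TP+FP)):
  cat: TP=131, FP=9+4+9+16+3=41 → 131/172 = 0.7616
  dog: TP=84, FP=5+3+5+19+8=40 → 84/124 = 0.6774
  bird: TP=116, FP=0+9+3+20+8=40 → 116/156 = 0.7436
  fish: TP=34, FP=0+7+8+18+5=38 → 34/72 = 0.4722
  horse: TP=66, FP=1+11+2+6+7=27 → 66/93 = 0.7097
  frog: TP=75, FP=3+10+1+7+22=43 → 75/118 = 0.6356
Weighted-precision = Σ (supportᵢ/N)·precisionᵢ with N=735: (140/735)·0.7616 + (130/735)·0.6774 + (134/735)·0.7436 + (64/735)·0.4722 + (161/735)·0.7097 + (106/735)·0.6356 = 0.689

0.689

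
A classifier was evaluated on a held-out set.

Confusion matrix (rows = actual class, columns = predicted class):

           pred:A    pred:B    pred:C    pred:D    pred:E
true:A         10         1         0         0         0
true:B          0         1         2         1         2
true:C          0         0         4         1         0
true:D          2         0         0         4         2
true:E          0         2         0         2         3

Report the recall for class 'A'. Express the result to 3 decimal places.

0.909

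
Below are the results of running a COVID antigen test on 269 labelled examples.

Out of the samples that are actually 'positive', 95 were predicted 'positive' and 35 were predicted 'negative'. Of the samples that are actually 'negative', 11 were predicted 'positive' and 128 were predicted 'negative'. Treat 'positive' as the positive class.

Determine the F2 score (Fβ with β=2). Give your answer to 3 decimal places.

0.759

Fβ = (1+β²)·TP / ((1+β²)·TP + β²·FN + FP), with β²=4
= 5·95 / (5·95 + 4·35 + 11) = 0.759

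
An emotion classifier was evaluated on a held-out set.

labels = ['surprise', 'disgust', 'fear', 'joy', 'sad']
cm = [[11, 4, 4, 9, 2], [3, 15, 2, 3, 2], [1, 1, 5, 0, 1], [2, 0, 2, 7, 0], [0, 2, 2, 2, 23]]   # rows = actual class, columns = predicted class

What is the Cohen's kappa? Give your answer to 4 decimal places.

Observed agreement pₒ = trace/N = 61/103 = 0.59223
Expected agreement pₑ = Σ (rowᵢ·colᵢ)/N² = (30·17 + 25·22 + 8·15 + 11·21 + 29·28)/103² = 0.20954
κ = (pₒ − pₑ)/(1 − pₑ) = (0.59223 − 0.20954)/(1 − 0.20954) = 0.4841

0.4841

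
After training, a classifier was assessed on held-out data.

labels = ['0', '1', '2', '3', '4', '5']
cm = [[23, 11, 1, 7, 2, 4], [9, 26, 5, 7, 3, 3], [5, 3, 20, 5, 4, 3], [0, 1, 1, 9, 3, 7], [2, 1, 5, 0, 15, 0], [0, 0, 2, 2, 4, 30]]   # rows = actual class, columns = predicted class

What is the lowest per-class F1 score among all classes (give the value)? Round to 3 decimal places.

0.353

Per-class F1 score (2·TP/(2·TP+FP+FN)):
  0: TP=23, FP=9+5+0+2+0=16, FN=11+1+7+2+4=25 → 46/87 = 0.5287
  1: TP=26, FP=11+3+1+1+0=16, FN=9+5+7+3+3=27 → 52/95 = 0.5474
  2: TP=20, FP=1+5+1+5+2=14, FN=5+3+5+4+3=20 → 40/74 = 0.5405
  3: TP=9, FP=7+7+5+0+2=21, FN=0+1+1+3+7=12 → 18/51 = 0.3529
  4: TP=15, FP=2+3+4+3+4=16, FN=2+1+5+0+0=8 → 30/54 = 0.5556
  5: TP=30, FP=4+3+3+7+0=17, FN=0+0+2+2+4=8 → 60/85 = 0.7059
Lowest is class '3' with F1 score = 0.353.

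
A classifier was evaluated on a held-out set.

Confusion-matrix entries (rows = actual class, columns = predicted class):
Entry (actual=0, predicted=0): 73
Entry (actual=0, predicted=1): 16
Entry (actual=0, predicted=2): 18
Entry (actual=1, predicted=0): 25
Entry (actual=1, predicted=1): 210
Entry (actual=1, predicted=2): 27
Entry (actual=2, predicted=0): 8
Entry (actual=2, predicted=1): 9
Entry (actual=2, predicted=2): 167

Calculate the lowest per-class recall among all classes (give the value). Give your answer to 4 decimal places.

0.6822

Per-class recall (TP/(TP+FN)):
  0: TP=73, FN=16+18=34 → 73/107 = 0.68224
  1: TP=210, FN=25+27=52 → 210/262 = 0.80153
  2: TP=167, FN=8+9=17 → 167/184 = 0.90761
Lowest is class '0' with recall = 0.6822.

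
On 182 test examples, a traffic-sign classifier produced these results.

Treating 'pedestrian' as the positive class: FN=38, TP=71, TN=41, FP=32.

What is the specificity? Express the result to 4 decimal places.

Specificity = TN/(TN+FP) = 41/(41+32) = 0.5616

0.5616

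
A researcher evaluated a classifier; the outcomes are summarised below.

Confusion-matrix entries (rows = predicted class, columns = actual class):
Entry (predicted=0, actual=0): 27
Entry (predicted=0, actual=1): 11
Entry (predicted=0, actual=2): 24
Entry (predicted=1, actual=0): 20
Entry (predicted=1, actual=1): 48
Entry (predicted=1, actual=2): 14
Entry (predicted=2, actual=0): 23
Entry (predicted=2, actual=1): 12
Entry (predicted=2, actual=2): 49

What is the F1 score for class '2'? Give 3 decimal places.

One-vs-rest for '2': TP = diagonal; FP = other classes predicted '2'; FN = '2' predicted as other.
F1 score = 2·TP/(2·TP+FP+FN).
2: TP=49, FP=23+12=35, FN=24+14=38 → 98/171 = 0.5731

0.573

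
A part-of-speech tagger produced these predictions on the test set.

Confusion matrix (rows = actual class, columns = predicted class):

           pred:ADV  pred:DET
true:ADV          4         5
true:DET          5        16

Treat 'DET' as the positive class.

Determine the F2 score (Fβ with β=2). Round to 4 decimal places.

Fβ = (1+β²)·TP / ((1+β²)·TP + β²·FN + FP), with β²=4
= 5·16 / (5·16 + 4·5 + 5) = 0.7619

0.7619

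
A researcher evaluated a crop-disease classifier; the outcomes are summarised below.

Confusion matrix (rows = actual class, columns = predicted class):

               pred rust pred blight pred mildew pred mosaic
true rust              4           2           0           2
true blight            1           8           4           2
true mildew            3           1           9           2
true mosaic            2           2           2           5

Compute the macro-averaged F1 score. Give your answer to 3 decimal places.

0.518

Per-class F1 score (2·TP/(2·TP+FP+FN)):
  rust: TP=4, FP=1+3+2=6, FN=2+0+2=4 → 8/18 = 0.4444
  blight: TP=8, FP=2+1+2=5, FN=1+4+2=7 → 16/28 = 0.5714
  mildew: TP=9, FP=0+4+2=6, FN=3+1+2=6 → 18/30 = 0.6000
  mosaic: TP=5, FP=2+2+2=6, FN=2+2+2=6 → 10/22 = 0.4545
Macro-F1 score = mean = (0.4444 + 0.5714 + 0.6000 + 0.4545) / 4 = 0.518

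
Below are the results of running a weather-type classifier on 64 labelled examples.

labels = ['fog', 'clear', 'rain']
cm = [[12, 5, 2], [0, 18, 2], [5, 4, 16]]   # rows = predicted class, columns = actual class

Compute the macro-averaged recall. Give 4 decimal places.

0.7242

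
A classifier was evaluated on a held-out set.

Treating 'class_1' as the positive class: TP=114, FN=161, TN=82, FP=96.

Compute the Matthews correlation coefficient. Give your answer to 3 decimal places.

MCC = (TP·TN − FP·FN) / √((TP+FP)(TP+FN)(TN+FP)(TN+FN))
Numerator = 114·82 − 96·161 = -6108
Denominator = √(210·275·178·243) = √2497918500 = 49979.1807
MCC = -6108 / 49979.1807 = -0.122

-0.122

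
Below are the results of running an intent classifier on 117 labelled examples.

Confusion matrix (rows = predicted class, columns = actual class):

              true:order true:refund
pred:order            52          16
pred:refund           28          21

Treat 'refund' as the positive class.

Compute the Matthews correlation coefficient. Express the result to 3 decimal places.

0.205

MCC = (TP·TN − FP·FN) / √((TP+FP)(TP+FN)(TN+FP)(TN+FN))
Numerator = 21·52 − 28·16 = 644
Denominator = √(49·37·80·68) = √9862720 = 3140.4968
MCC = 644 / 3140.4968 = 0.205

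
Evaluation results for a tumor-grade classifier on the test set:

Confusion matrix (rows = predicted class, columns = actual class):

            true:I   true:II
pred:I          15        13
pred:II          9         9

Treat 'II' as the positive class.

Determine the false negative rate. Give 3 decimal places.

FNR = FN/(FN+TP) = 13/(13+9) = 0.591

0.591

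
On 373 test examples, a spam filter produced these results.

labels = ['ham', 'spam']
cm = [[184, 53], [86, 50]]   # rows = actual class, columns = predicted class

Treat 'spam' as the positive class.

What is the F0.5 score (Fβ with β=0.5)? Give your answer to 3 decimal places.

0.456

Fβ = (1+β²)·TP / ((1+β²)·TP + β²·FN + FP), with β²=1/4
= 1.25·50 / (1.25·50 + 0.25·86 + 53) = 0.456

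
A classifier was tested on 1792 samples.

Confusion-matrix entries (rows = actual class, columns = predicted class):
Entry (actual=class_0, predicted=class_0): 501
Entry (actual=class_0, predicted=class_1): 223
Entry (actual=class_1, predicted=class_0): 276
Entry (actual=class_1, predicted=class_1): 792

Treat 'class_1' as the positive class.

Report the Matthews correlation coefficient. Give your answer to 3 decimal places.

0.429

MCC = (TP·TN − FP·FN) / √((TP+FP)(TP+FN)(TN+FP)(TN+FN))
Numerator = 792·501 − 223·276 = 335244
Denominator = √(1015·1068·724·777) = √609813282960 = 780905.4251
MCC = 335244 / 780905.4251 = 0.429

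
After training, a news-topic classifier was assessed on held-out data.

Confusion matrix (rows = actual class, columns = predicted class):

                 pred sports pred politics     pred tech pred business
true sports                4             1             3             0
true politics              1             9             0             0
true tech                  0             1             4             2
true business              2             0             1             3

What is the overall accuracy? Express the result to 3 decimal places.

Accuracy = trace / total = (4+9+4+3=20) / 31 = 20/31 = 0.645

0.645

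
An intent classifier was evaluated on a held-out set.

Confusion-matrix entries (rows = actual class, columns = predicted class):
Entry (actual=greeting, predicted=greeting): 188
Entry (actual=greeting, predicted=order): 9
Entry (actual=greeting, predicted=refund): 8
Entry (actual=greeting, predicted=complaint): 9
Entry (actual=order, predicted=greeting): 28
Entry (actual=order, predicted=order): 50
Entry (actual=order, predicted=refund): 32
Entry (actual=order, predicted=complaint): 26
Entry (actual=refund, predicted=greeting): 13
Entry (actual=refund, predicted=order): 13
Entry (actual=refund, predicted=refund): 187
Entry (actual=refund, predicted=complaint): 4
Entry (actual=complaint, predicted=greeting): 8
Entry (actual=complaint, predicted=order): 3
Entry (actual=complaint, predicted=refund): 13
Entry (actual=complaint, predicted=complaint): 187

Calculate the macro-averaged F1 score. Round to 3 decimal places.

0.745

Per-class F1 score (2·TP/(2·TP+FP+FN)):
  greeting: TP=188, FP=28+13+8=49, FN=9+8+9=26 → 376/451 = 0.8337
  order: TP=50, FP=9+13+3=25, FN=28+32+26=86 → 100/211 = 0.4739
  refund: TP=187, FP=8+32+13=53, FN=13+13+4=30 → 374/457 = 0.8184
  complaint: TP=187, FP=9+26+4=39, FN=8+3+13=24 → 374/437 = 0.8558
Macro-F1 score = mean = (0.8337 + 0.4739 + 0.8184 + 0.8558) / 4 = 0.745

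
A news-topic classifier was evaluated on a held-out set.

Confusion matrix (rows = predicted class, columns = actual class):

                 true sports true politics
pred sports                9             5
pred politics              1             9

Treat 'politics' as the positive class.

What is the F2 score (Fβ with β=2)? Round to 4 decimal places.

0.6818

Fβ = (1+β²)·TP / ((1+β²)·TP + β²·FN + FP), with β²=4
= 5·9 / (5·9 + 4·5 + 1) = 0.6818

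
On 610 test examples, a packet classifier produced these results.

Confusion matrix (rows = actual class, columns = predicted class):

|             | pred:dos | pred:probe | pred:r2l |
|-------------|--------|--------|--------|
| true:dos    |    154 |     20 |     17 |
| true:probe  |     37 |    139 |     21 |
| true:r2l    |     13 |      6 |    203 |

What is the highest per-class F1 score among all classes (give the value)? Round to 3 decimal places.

0.877

Per-class F1 score (2·TP/(2·TP+FP+FN)):
  dos: TP=154, FP=37+13=50, FN=20+17=37 → 308/395 = 0.7797
  probe: TP=139, FP=20+6=26, FN=37+21=58 → 278/362 = 0.7680
  r2l: TP=203, FP=17+21=38, FN=13+6=19 → 406/463 = 0.8769
Highest is class 'r2l' with F1 score = 0.877.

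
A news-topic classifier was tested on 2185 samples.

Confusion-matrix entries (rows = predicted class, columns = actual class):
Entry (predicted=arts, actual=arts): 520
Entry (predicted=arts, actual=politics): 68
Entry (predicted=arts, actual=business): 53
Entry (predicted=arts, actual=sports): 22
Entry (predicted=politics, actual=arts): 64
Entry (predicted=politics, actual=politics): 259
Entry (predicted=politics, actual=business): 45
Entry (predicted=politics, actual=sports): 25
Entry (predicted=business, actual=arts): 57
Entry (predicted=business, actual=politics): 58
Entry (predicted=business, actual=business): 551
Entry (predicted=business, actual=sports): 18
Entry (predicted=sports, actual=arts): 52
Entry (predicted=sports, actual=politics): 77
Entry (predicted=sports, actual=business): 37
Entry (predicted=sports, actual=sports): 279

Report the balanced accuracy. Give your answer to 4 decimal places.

Balanced accuracy = mean of per-class recall.
  arts: recall = 520/693 = 0.75036
  politics: recall = 259/462 = 0.56061
  business: recall = 551/686 = 0.80321
  sports: recall = 279/344 = 0.81105
Mean = (0.75036 + 0.56061 + 0.80321 + 0.81105) / 4 = 0.7313

0.7313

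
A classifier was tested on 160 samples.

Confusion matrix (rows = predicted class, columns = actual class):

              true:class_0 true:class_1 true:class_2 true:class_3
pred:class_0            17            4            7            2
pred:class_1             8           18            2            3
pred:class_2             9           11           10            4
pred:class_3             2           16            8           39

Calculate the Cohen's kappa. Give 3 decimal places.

Observed agreement pₒ = trace/N = 84/160 = 0.5250
Expected agreement pₑ = Σ (rowᵢ·colᵢ)/N² = (36·30 + 49·31 + 27·34 + 48·65)/160² = 0.2593
κ = (pₒ − pₑ)/(1 − pₑ) = (0.5250 − 0.2593)/(1 − 0.2593) = 0.359

0.359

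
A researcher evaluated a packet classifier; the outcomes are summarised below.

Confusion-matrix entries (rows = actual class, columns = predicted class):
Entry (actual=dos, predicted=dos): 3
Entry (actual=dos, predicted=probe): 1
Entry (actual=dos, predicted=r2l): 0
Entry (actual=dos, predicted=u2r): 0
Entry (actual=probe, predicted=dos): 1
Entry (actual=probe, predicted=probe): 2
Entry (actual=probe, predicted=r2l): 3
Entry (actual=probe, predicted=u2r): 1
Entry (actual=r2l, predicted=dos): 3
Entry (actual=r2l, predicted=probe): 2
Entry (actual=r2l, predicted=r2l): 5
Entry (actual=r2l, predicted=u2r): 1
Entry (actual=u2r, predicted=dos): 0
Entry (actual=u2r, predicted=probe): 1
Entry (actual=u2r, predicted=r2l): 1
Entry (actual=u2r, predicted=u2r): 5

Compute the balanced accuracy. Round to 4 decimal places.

0.5511

Balanced accuracy = mean of per-class recall.
  dos: recall = 3/4 = 0.75000
  probe: recall = 2/7 = 0.28571
  r2l: recall = 5/11 = 0.45455
  u2r: recall = 5/7 = 0.71429
Mean = (0.75000 + 0.28571 + 0.45455 + 0.71429) / 4 = 0.5511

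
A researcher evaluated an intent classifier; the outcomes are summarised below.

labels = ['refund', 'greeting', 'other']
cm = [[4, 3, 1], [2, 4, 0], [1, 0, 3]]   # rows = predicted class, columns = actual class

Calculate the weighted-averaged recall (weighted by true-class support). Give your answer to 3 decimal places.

0.611

Per-class recall (TP/(TP+FN)):
  refund: TP=4, FN=2+1=3 → 4/7 = 0.5714
  greeting: TP=4, FN=3+0=3 → 4/7 = 0.5714
  other: TP=3, FN=1+0=1 → 3/4 = 0.7500
Weighted-recall = Σ (supportᵢ/N)·recallᵢ with N=18: (7/18)·0.5714 + (7/18)·0.5714 + (4/18)·0.7500 = 0.611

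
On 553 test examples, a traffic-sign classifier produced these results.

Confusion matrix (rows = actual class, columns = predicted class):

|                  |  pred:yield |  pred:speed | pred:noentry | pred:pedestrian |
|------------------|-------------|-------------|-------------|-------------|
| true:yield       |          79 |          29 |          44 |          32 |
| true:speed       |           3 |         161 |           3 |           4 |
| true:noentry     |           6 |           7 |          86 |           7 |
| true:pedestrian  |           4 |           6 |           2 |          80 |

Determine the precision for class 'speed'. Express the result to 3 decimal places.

Take TP from the diagonal, FP from the rest of the 'speed' prediction marginal, FN from the rest of the 'speed' actual marginal.
precision = TP/(TP+FP).
speed: TP=161, FP=29+7+6=42 → 161/203 = 0.7931

0.793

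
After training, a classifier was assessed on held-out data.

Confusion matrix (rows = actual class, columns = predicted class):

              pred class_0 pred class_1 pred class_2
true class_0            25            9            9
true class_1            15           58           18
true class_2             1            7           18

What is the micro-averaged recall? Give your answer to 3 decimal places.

Micro-averaging pools counts across classes: ΣTP=101, ΣFP=59, ΣFN=59.
Micro-recall = TP/(TP+FN) on pooled counts = 0.631 (equals overall accuracy in single-label multiclass).

0.631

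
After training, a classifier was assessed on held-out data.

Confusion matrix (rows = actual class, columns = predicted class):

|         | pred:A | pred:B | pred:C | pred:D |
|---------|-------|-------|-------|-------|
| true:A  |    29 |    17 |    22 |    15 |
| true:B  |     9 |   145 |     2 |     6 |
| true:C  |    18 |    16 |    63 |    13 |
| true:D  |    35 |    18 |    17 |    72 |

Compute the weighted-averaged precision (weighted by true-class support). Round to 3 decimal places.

Per-class precision (TP/(TP+FP)):
  A: TP=29, FP=9+18+35=62 → 29/91 = 0.3187
  B: TP=145, FP=17+16+18=51 → 145/196 = 0.7398
  C: TP=63, FP=22+2+17=41 → 63/104 = 0.6058
  D: TP=72, FP=15+6+13=34 → 72/106 = 0.6792
Weighted-precision = Σ (supportᵢ/N)·precisionᵢ with N=497: (83/497)·0.3187 + (162/497)·0.7398 + (110/497)·0.6058 + (142/497)·0.6792 = 0.623

0.623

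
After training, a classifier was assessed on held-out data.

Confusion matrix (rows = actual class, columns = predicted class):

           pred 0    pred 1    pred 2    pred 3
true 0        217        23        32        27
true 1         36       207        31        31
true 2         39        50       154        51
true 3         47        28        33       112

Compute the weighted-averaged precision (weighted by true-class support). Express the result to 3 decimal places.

0.616

Per-class precision (TP/(TP+FP)):
  0: TP=217, FP=36+39+47=122 → 217/339 = 0.6401
  1: TP=207, FP=23+50+28=101 → 207/308 = 0.6721
  2: TP=154, FP=32+31+33=96 → 154/250 = 0.6160
  3: TP=112, FP=27+31+51=109 → 112/221 = 0.5068
Weighted-precision = Σ (supportᵢ/N)·precisionᵢ with N=1118: (299/1118)·0.6401 + (305/1118)·0.6721 + (294/1118)·0.6160 + (220/1118)·0.5068 = 0.616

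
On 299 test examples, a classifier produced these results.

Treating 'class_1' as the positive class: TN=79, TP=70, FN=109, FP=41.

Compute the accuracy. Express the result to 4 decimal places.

0.4983

Accuracy = (TP+TN)/N = (70+79)/299 = 0.4983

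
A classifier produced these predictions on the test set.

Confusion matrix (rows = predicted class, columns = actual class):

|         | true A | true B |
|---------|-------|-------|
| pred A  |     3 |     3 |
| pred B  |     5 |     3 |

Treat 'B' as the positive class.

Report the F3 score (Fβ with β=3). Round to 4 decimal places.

0.4839

Fβ = (1+β²)·TP / ((1+β²)·TP + β²·FN + FP), with β²=9
= 10·3 / (10·3 + 9·3 + 5) = 0.4839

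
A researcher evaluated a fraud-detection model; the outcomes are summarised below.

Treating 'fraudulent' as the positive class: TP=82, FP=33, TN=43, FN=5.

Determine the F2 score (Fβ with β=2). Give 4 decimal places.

Fβ = (1+β²)·TP / ((1+β²)·TP + β²·FN + FP), with β²=4
= 5·82 / (5·82 + 4·5 + 33) = 0.8855

0.8855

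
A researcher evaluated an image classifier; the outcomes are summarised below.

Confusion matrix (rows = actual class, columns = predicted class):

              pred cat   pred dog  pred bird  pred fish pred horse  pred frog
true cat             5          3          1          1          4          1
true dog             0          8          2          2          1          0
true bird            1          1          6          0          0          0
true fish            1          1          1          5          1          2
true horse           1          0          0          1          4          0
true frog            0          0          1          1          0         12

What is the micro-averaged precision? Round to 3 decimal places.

0.597

Micro-averaging pools counts across classes: ΣTP=40, ΣFP=27, ΣFN=27.
Micro-precision = TP/(TP+FP) on pooled counts = 0.597 (equals overall accuracy in single-label multiclass).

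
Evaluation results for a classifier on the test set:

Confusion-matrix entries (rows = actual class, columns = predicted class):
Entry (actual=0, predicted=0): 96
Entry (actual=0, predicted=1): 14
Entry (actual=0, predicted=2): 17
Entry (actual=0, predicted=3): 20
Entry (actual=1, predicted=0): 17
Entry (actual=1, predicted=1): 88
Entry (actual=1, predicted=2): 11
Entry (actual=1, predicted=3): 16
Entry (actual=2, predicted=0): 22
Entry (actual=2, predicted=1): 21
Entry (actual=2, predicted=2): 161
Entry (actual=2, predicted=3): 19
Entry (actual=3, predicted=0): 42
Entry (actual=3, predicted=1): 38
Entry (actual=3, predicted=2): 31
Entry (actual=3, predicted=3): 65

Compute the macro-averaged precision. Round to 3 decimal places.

Per-class precision (TP/(TP+FP)):
  0: TP=96, FP=17+22+42=81 → 96/177 = 0.5424
  1: TP=88, FP=14+21+38=73 → 88/161 = 0.5466
  2: TP=161, FP=17+11+31=59 → 161/220 = 0.7318
  3: TP=65, FP=20+16+19=55 → 65/120 = 0.5417
Macro-precision = mean = (0.5424 + 0.5466 + 0.7318 + 0.5417) / 4 = 0.591

0.591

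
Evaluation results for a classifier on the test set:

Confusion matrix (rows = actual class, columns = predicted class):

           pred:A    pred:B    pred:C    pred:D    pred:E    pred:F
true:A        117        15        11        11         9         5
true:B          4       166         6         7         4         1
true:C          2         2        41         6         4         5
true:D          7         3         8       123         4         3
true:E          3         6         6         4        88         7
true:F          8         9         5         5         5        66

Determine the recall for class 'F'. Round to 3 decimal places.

recall = TP/(TP+FN).
F: TP=66, FN=8+9+5+5+5=32 → 66/98 = 0.6735

0.673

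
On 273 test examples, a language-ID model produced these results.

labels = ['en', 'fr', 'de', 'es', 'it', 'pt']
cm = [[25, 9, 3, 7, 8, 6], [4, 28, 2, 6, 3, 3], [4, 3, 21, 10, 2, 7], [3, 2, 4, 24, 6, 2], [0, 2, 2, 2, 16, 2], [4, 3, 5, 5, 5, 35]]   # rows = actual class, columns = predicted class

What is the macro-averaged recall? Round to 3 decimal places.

0.559

Per-class recall (TP/(TP+FN)):
  en: TP=25, FN=9+3+7+8+6=33 → 25/58 = 0.4310
  fr: TP=28, FN=4+2+6+3+3=18 → 28/46 = 0.6087
  de: TP=21, FN=4+3+10+2+7=26 → 21/47 = 0.4468
  es: TP=24, FN=3+2+4+6+2=17 → 24/41 = 0.5854
  it: TP=16, FN=0+2+2+2+2=8 → 16/24 = 0.6667
  pt: TP=35, FN=4+3+5+5+5=22 → 35/57 = 0.6140
Macro-recall = mean = (0.4310 + 0.6087 + 0.4468 + 0.5854 + 0.6667 + 0.6140) / 6 = 0.559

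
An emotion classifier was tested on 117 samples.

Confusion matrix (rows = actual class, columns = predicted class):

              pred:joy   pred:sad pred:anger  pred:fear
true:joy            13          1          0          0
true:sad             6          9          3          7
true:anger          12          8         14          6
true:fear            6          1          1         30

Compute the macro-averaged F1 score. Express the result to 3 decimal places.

Per-class F1 score (2·TP/(2·TP+FP+FN)):
  joy: TP=13, FP=6+12+6=24, FN=1+0+0=1 → 26/51 = 0.5098
  sad: TP=9, FP=1+8+1=10, FN=6+3+7=16 → 18/44 = 0.4091
  anger: TP=14, FP=0+3+1=4, FN=12+8+6=26 → 28/58 = 0.4828
  fear: TP=30, FP=0+7+6=13, FN=6+1+1=8 → 60/81 = 0.7407
Macro-F1 score = mean = (0.5098 + 0.4091 + 0.4828 + 0.7407) / 4 = 0.536

0.536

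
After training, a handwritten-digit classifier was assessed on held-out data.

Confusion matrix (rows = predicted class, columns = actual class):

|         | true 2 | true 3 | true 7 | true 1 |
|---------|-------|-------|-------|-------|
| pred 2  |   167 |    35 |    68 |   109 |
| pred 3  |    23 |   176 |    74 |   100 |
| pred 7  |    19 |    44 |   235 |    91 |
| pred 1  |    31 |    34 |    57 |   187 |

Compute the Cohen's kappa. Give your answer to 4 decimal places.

Observed agreement pₒ = trace/N = 765/1450 = 0.52759
Expected agreement pₑ = Σ (rowᵢ·colᵢ)/N² = (240·379 + 289·373 + 434·389 + 487·309)/1450² = 0.24640
κ = (pₒ − pₑ)/(1 − pₑ) = (0.52759 − 0.24640)/(1 − 0.24640) = 0.3731

0.3731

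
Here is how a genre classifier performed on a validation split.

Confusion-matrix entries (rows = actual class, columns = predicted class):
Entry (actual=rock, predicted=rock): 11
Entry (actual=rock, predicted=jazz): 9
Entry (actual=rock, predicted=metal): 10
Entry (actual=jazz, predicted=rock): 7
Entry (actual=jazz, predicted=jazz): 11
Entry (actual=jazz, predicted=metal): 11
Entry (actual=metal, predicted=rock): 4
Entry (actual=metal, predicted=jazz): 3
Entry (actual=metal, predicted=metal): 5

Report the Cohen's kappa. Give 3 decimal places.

Observed agreement pₒ = trace/N = 27/71 = 0.3803
Expected agreement pₑ = Σ (rowᵢ·colᵢ)/N² = (30·22 + 29·23 + 12·26)/71² = 0.3251
κ = (pₒ − pₑ)/(1 − pₑ) = (0.3803 − 0.3251)/(1 − 0.3251) = 0.082

0.082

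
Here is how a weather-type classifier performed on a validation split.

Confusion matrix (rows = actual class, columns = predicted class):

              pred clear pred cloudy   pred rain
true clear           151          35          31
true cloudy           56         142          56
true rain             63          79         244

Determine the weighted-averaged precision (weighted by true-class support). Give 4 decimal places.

Per-class precision (TP/(TP+FP)):
  clear: TP=151, FP=56+63=119 → 151/270 = 0.55926
  cloudy: TP=142, FP=35+79=114 → 142/256 = 0.55469
  rain: TP=244, FP=31+56=87 → 244/331 = 0.73716
Weighted-precision = Σ (supportᵢ/N)·precisionᵢ with N=857: (217/857)·0.55926 + (254/857)·0.55469 + (386/857)·0.73716 = 0.6380

0.6380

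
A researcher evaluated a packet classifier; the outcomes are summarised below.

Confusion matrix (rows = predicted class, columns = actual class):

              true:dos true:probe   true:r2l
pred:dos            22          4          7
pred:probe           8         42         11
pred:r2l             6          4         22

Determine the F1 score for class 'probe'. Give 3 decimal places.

0.757

Take TP from the diagonal, FP from the rest of the 'probe' prediction marginal, FN from the rest of the 'probe' actual marginal.
F1 score = 2·TP/(2·TP+FP+FN).
probe: TP=42, FP=8+11=19, FN=4+4=8 → 84/111 = 0.7568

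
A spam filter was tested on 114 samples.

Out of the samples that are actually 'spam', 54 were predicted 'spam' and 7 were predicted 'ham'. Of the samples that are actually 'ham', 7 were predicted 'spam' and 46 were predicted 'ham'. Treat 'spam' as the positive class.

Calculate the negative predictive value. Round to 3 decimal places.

0.868

NPV = TN/(TN+FN) = 46/(46+7) = 0.868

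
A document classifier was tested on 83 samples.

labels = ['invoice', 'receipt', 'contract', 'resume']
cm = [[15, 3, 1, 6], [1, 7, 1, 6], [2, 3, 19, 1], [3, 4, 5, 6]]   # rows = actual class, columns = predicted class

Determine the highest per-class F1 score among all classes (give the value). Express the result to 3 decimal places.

0.745

Per-class F1 score (2·TP/(2·TP+FP+FN)):
  invoice: TP=15, FP=1+2+3=6, FN=3+1+6=10 → 30/46 = 0.6522
  receipt: TP=7, FP=3+3+4=10, FN=1+1+6=8 → 14/32 = 0.4375
  contract: TP=19, FP=1+1+5=7, FN=2+3+1=6 → 38/51 = 0.7451
  resume: TP=6, FP=6+6+1=13, FN=3+4+5=12 → 12/37 = 0.3243
Highest is class 'contract' with F1 score = 0.745.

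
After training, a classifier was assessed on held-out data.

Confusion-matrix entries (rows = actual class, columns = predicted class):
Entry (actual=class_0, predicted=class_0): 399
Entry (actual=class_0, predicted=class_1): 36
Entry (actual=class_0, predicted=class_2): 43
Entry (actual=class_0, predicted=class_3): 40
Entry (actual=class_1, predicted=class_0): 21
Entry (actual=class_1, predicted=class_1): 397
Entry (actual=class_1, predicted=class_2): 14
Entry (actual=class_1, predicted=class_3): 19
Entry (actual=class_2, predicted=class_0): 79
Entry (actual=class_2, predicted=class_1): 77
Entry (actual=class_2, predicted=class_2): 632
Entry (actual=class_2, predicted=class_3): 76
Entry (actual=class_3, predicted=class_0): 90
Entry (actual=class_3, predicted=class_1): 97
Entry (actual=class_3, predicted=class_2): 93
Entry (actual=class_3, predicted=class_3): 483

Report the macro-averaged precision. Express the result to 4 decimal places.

0.7303

Per-class precision (TP/(TP+FP)):
  class_0: TP=399, FP=21+79+90=190 → 399/589 = 0.67742
  class_1: TP=397, FP=36+77+97=210 → 397/607 = 0.65404
  class_2: TP=632, FP=43+14+93=150 → 632/782 = 0.80818
  class_3: TP=483, FP=40+19+76=135 → 483/618 = 0.78155
Macro-precision = mean = (0.67742 + 0.65404 + 0.80818 + 0.78155) / 4 = 0.7303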